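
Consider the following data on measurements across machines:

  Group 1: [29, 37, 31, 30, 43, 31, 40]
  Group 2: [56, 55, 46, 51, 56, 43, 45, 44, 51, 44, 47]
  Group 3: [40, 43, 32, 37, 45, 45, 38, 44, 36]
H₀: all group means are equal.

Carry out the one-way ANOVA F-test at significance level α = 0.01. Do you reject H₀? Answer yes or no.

reject H₀: yes

Group means [34.43, 48.91, 40.00], grand mean 42.185
SSB = Σnᵢ(x̄ᵢ−x̄)² = 961.451; SSW = ΣΣ(x−x̄ᵢ)² = 608.623
MSB = 961.451/2 = 480.7253; MSW = 608.623/24 = 25.3593
F = MSB/MSW = 18.9566
df = (2, 24)
p-value (upper-tail) = 0.00001
At α=0.01: p < α → reject H₀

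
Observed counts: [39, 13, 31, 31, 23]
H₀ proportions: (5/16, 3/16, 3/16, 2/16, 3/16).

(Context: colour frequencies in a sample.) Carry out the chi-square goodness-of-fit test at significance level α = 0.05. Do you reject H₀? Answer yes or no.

reject H₀: yes

n = 137; E_i = n·p_i = [42.81, 25.69, 25.69, 17.12, 25.69]
χ² = (39−42.81)²/42.81 + (13−25.69)²/25.69 + (31−25.69)²/25.69 + (31−17.12)²/17.12 + (23−25.69)²/25.69 = 19.2277
df = 4
p-value (upper-tail) = 0.00071
At α=0.05: p < α → reject H₀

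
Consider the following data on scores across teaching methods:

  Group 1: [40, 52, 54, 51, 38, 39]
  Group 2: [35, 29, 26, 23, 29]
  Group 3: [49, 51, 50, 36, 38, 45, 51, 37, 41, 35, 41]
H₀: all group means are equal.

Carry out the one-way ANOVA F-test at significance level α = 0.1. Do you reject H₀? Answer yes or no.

Group means [45.67, 28.40, 43.09], grand mean 40.455
SSB = Σnᵢ(x̄ᵢ−x̄)² = 966.012; SSW = ΣΣ(x−x̄ᵢ)² = 751.442
MSB = 966.012/2 = 483.0061; MSW = 751.442/19 = 39.5496
F = MSB/MSW = 12.2127
df = (2, 19)
p-value (upper-tail) = 0.00039
At α=0.1: p < α → reject H₀

reject H₀: yes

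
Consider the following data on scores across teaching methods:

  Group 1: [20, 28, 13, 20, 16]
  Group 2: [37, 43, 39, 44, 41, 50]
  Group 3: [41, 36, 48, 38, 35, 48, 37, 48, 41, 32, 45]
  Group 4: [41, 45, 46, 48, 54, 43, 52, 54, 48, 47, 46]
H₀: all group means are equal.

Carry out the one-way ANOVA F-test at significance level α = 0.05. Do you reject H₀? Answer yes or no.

Group means [19.40, 42.33, 40.82, 47.64], grand mean 40.121
SSB = Σnᵢ(x̄ᵢ−x̄)² = 2802.800; SSW = ΣΣ(x−x̄ᵢ)² = 738.715
MSB = 2802.800/3 = 934.2667; MSW = 738.715/29 = 25.4729
F = MSB/MSW = 36.6768
df = (3, 29)
p-value (upper-tail) = 0.00000
At α=0.05: p < α → reject H₀

reject H₀: yes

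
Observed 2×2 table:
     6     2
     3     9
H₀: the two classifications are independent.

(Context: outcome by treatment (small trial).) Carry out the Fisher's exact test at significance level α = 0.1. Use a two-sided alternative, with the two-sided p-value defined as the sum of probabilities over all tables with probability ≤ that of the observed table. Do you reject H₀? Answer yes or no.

Margins: r₁=8, r₂=12, c₁=9, c₂=11, n=20
p_obs = C(8,6)·C(12,3)/C(20,9); sum pmf over tables with pmf ≤ p_obs
p-value (two-sided) = 0.06478
At α=0.1: p < α → reject H₀

reject H₀: yes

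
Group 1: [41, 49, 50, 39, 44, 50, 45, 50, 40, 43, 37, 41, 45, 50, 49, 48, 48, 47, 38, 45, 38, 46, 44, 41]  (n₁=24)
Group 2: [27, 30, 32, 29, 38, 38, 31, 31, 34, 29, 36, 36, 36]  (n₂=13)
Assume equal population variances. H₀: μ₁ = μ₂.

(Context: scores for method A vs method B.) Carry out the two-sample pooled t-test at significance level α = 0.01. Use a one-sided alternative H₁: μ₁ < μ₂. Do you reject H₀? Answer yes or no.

reject H₀: no

x̄₁=44.500, s₁=4.304, n₁=24
x̄₂=32.846, s₂=3.693, n₂=13
s_p² = [23·4.304² + 12·3.693²]/35 = 16.8484
SE = √(s_p²·(1/24+1/13)) = 1.4135
t = (44.500−32.846)/1.4135 = 8.2446
df = 35
p-value (one-sided, H₁ less) = 1.00000
At α=0.01: p ≥ α → fail to reject H₀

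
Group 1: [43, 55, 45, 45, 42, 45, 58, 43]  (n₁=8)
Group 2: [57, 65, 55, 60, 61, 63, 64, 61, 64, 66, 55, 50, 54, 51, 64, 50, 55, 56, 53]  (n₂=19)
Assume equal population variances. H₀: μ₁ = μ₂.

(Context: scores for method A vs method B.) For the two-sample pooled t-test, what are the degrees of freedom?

degrees of freedom = 25

df = n₁ + n₂ − 2 = 8 + 19 − 2 = 25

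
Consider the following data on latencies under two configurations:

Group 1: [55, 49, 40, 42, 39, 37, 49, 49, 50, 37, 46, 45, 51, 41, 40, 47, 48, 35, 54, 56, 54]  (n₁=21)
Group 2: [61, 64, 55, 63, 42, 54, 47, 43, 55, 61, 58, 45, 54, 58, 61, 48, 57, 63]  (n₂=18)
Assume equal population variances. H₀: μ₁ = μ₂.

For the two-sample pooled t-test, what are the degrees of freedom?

degrees of freedom = 37

df = n₁ + n₂ − 2 = 21 + 18 − 2 = 37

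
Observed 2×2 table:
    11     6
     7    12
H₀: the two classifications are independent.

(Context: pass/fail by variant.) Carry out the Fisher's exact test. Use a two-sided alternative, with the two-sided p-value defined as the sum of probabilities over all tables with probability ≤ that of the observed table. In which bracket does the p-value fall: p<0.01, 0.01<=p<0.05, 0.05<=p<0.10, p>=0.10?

Margins: r₁=17, r₂=19, c₁=18, c₂=18, n=36
p_obs = C(17,11)·C(19,7)/C(36,18); sum pmf over tables with pmf ≤ p_obs
p-value (two-sided) = 0.18114
→ bracket: p>=0.10

p-value bracket: p>=0.10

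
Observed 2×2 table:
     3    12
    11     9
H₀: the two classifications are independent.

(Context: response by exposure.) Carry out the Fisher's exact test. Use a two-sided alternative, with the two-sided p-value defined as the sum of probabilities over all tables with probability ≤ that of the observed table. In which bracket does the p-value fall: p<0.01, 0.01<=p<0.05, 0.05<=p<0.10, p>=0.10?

Margins: r₁=15, r₂=20, c₁=14, c₂=21, n=35
p_obs = C(15,3)·C(20,11)/C(35,14); sum pmf over tables with pmf ≤ p_obs
p-value (two-sided) = 0.04614
→ bracket: 0.01<=p<0.05

p-value bracket: 0.01<=p<0.05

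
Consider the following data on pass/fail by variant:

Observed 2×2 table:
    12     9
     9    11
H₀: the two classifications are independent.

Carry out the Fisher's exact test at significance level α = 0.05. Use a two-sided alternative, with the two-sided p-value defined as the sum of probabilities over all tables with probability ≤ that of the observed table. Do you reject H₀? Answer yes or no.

reject H₀: no

Margins: r₁=21, r₂=20, c₁=21, c₂=20, n=41
p_obs = C(21,12)·C(20,9)/C(41,21); sum pmf over tables with pmf ≤ p_obs
p-value (two-sided) = 0.53774
At α=0.05: p ≥ α → fail to reject H₀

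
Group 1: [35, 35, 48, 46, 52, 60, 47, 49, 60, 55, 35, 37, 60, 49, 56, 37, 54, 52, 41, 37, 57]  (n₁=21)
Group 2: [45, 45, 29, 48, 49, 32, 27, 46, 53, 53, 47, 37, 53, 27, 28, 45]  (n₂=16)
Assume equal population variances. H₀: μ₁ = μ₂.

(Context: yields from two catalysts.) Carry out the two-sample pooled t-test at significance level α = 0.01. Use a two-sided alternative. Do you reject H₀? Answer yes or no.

x̄₁=47.714, s₁=8.995, n₁=21
x̄₂=41.500, s₂=9.839, n₂=16
s_p² = [20·8.995² + 15·9.839²]/35 = 87.7224
SE = √(s_p²·(1/21+1/16)) = 3.1080
t = (47.714−41.500)/3.1080 = 1.9994
df = 35
p-value (two-sided) = 0.05337
At α=0.01: p ≥ α → fail to reject H₀

reject H₀: no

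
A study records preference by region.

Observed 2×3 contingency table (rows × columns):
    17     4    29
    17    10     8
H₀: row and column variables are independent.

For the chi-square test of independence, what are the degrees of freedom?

df = (r−1)(c−1) = (2−1)·(3−1) = 2

degrees of freedom = 2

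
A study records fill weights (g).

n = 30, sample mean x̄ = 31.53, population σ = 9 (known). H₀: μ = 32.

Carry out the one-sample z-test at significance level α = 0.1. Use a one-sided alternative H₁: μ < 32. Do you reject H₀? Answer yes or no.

reject H₀: no

SE = σ/√n = 9/√30 = 1.6432
z = (x̄−μ₀)/SE = (31.53−32)/1.6432 = -0.2860
p-value (one-sided, H₁ less) = 0.38743
At α=0.1: p ≥ α → fail to reject H₀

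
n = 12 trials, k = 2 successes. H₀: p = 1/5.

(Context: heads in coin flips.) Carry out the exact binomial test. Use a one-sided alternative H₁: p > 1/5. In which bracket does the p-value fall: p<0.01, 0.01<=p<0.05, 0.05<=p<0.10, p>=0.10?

Exact binomial: n=12, k=2, p₀=1/5=0.2000
P(X≥2) from Σ C(n,i)·p₀^i·(1−p₀)^(n−i)
p-value (one-sided, H₁ greater) = 0.72512
→ bracket: p>=0.10

p-value bracket: p>=0.10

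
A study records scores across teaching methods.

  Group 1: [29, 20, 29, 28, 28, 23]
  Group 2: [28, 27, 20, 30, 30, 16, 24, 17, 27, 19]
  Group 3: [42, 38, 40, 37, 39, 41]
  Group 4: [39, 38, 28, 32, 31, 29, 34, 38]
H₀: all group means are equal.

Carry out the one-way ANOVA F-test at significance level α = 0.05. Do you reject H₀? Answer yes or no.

Group means [26.17, 23.80, 39.50, 33.62], grand mean 30.033
SSB = Σnᵢ(x̄ᵢ−x̄)² = 1119.158; SSW = ΣΣ(x−x̄ᵢ)² = 477.808
MSB = 1119.158/3 = 373.0528; MSW = 477.808/26 = 18.3772
F = MSB/MSW = 20.2997
df = (3, 26)
p-value (upper-tail) = 0.00000
At α=0.05: p < α → reject H₀

reject H₀: yes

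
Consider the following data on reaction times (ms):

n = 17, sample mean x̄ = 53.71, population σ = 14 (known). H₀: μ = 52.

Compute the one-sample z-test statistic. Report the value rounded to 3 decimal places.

test statistic = 0.504

SE = σ/√n = 14/√17 = 3.3955
z = (x̄−μ₀)/SE = (53.71−52)/3.3955 = 0.5036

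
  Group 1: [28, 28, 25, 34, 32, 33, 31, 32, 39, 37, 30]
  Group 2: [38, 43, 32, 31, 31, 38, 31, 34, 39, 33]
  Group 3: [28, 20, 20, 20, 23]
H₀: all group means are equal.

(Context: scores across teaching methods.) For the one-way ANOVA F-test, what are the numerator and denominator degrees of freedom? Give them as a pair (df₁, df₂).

k = 3 groups, N = 26 total
df = (k−1, N−k) = (3−1, 26−3) = (2, 23)

degrees of freedom = [2, 23]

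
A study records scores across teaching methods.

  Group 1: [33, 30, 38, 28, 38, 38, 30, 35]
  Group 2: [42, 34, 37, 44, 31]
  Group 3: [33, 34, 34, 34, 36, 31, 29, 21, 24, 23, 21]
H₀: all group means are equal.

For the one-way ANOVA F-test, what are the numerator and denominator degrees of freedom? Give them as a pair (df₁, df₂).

k = 3 groups, N = 24 total
df = (k−1, N−k) = (3−1, 24−3) = (2, 21)

degrees of freedom = [2, 21]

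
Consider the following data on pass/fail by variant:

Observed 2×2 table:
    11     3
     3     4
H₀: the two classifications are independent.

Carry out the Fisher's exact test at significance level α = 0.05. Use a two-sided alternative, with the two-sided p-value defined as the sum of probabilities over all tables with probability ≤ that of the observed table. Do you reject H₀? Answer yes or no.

Margins: r₁=14, r₂=7, c₁=14, c₂=7, n=21
p_obs = C(14,11)·C(7,3)/C(21,14); sum pmf over tables with pmf ≤ p_obs
p-value (two-sided) = 0.15636
At α=0.05: p ≥ α → fail to reject H₀

reject H₀: no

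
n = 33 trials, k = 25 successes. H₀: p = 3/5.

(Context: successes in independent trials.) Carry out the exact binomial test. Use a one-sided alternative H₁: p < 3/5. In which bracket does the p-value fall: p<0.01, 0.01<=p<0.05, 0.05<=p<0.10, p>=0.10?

Exact binomial: n=33, k=25, p₀=3/5=0.6000
P(X≤25) from Σ C(n,i)·p₀^i·(1−p₀)^(n−i)
p-value (one-sided, H₁ less) = 0.98145
→ bracket: p>=0.10

p-value bracket: p>=0.10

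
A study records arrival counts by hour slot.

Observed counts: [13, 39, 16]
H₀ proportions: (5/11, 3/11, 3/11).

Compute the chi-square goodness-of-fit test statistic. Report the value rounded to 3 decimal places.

test statistic = 33.286

n = 68; E_i = n·p_i = [30.91, 18.55, 18.55]
χ² = (13−30.91)²/30.91 + (39−18.55)²/18.55 + (16−18.55)²/18.55 = 33.2863
df = 2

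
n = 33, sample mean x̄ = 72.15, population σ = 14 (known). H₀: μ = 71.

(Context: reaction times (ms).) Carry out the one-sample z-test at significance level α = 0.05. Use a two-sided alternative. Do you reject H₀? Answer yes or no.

reject H₀: no

SE = σ/√n = 14/√33 = 2.4371
z = (x̄−μ₀)/SE = (72.15−71)/2.4371 = 0.4719
p-value (two-sided) = 0.63702
At α=0.05: p ≥ α → fail to reject H₀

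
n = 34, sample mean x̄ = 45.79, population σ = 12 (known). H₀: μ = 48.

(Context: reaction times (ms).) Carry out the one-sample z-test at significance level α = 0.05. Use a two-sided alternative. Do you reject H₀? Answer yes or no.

reject H₀: no

SE = σ/√n = 12/√34 = 2.0580
z = (x̄−μ₀)/SE = (45.79−48)/2.0580 = -1.0739
p-value (two-sided) = 0.28288
At α=0.05: p ≥ α → fail to reject H₀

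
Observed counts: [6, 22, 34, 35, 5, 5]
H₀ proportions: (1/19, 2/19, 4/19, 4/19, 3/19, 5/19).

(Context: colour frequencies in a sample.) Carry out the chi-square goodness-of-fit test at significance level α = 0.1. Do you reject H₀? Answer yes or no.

reject H₀: yes

n = 107; E_i = n·p_i = [5.63, 11.26, 22.53, 22.53, 16.89, 28.16]
χ² = (6−5.63)²/5.63 + (22−11.26)²/11.26 + (34−22.53)²/22.53 + (35−22.53)²/22.53 + (5−16.89)²/16.89 + (5−28.16)²/28.16 = 50.4307
df = 5
p-value (upper-tail) = 0.00000
At α=0.1: p < α → reject H₀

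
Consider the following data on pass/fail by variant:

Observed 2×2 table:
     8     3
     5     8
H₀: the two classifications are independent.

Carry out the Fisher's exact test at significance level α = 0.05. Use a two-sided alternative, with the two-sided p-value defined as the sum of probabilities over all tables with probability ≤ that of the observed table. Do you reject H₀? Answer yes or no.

reject H₀: no

Margins: r₁=11, r₂=13, c₁=13, c₂=11, n=24
p_obs = C(11,8)·C(13,5)/C(24,13); sum pmf over tables with pmf ≤ p_obs
p-value (two-sided) = 0.12280
At α=0.05: p ≥ α → fail to reject H₀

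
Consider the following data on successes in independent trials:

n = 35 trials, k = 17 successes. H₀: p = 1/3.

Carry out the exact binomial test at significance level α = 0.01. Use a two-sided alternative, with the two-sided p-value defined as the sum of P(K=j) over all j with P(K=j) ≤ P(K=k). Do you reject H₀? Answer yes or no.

Exact binomial: n=35, k=17, p₀=1/3=0.3333
P(X=j) = C(n,j)·p₀^j·(1−p₀)^(n−j); p = Σ P(X=j) over j with P(X=j) ≤ P(X=17)
p-value (two-sided) = 0.07151
At α=0.01: p ≥ α → fail to reject H₀

reject H₀: no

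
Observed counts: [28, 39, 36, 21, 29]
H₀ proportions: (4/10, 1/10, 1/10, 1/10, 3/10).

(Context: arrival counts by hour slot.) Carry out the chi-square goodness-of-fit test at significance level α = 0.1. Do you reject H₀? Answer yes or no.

n = 153; E_i = n·p_i = [61.20, 15.30, 15.30, 15.30, 45.90]
χ² = (28−61.20)²/61.20 + (39−15.30)²/15.30 + (36−15.30)²/15.30 + (21−15.30)²/15.30 + (29−45.90)²/45.90 = 91.0741
df = 4
p-value (upper-tail) = 0.00000
At α=0.1: p < α → reject H₀

reject H₀: yes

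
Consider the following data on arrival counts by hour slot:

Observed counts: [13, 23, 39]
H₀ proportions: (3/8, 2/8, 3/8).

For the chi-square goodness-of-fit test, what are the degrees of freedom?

degrees of freedom = 2

df = k − 1 = 3 − 1 = 2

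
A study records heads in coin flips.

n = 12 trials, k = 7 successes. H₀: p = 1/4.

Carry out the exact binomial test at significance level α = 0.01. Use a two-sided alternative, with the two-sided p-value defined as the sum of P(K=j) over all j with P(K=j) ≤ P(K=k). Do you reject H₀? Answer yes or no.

Exact binomial: n=12, k=7, p₀=1/4=0.2500
P(X=j) = C(n,j)·p₀^j·(1−p₀)^(n−j); p = Σ P(X=j) over j with P(X=j) ≤ P(X=7)
p-value (two-sided) = 0.01425
At α=0.01: p ≥ α → fail to reject H₀

reject H₀: no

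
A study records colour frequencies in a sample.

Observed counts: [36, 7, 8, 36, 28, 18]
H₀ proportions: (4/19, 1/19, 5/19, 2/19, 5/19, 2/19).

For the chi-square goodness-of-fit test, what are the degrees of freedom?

degrees of freedom = 5

df = k − 1 = 6 − 1 = 5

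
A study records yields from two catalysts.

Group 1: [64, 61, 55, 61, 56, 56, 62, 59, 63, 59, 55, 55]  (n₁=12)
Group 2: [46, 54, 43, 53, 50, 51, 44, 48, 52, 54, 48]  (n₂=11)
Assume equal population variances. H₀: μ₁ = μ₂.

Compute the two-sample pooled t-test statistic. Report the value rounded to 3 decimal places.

x̄₁=58.833, s₁=3.353, n₁=12
x̄₂=49.364, s₂=3.880, n₂=11
s_p² = [11·3.353² + 10·3.880²]/21 = 13.0577
SE = √(s_p²·(1/12+1/11)) = 1.5084
t = (58.833−49.364)/1.5084 = 6.2781
df = 21

test statistic = 6.278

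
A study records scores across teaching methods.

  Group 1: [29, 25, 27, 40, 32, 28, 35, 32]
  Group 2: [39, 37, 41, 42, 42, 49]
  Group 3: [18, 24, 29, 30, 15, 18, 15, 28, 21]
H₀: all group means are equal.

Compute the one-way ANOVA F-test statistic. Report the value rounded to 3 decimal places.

Group means [31.00, 41.67, 22.00], grand mean 30.261
SSB = Σnᵢ(x̄ᵢ−x̄)² = 1399.101; SSW = ΣΣ(x−x̄ᵢ)² = 531.333
MSB = 1399.101/2 = 699.5507; MSW = 531.333/20 = 26.5667
F = MSB/MSW = 26.3319
df = (2, 20)

test statistic = 26.332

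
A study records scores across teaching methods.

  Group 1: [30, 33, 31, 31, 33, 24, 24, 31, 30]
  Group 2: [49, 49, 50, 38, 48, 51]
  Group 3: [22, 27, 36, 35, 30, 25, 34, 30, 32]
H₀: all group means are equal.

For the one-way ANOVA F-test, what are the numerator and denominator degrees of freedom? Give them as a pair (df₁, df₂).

degrees of freedom = [2, 21]

k = 3 groups, N = 24 total
df = (k−1, N−k) = (3−1, 24−3) = (2, 21)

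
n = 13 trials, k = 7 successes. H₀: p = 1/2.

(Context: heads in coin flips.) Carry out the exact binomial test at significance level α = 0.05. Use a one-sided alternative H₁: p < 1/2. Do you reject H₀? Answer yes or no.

Exact binomial: n=13, k=7, p₀=1/2=0.5000
P(X≤7) from Σ C(n,i)·p₀^i·(1−p₀)^(n−i)
p-value (one-sided, H₁ less) = 0.70947
At α=0.05: p ≥ α → fail to reject H₀

reject H₀: no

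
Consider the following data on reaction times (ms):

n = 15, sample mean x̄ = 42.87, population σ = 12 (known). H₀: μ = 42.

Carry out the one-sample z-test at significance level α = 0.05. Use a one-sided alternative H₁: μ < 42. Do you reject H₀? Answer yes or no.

SE = σ/√n = 12/√15 = 3.0984
z = (x̄−μ₀)/SE = (42.87−42)/3.0984 = 0.2808
p-value (one-sided, H₁ less) = 0.61056
At α=0.05: p ≥ α → fail to reject H₀

reject H₀: no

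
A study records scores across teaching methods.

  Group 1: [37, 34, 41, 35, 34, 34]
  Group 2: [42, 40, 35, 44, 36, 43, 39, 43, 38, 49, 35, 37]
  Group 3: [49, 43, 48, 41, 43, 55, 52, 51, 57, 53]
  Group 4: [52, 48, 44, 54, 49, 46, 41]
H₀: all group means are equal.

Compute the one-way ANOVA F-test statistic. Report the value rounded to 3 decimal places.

test statistic = 15.579

Group means [35.83, 40.08, 49.20, 47.71], grand mean 43.486
SSB = Σnᵢ(x̄ᵢ−x̄)² = 941.964; SSW = ΣΣ(x−x̄ᵢ)² = 624.779
MSB = 941.964/3 = 313.9881; MSW = 624.779/31 = 20.1541
F = MSB/MSW = 15.5793
df = (3, 31)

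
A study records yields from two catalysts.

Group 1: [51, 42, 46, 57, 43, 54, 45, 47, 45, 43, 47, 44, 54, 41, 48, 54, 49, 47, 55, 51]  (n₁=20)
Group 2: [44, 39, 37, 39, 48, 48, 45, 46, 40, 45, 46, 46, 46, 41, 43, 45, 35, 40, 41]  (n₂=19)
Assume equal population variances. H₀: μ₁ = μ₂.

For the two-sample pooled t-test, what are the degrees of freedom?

df = n₁ + n₂ − 2 = 20 + 19 − 2 = 37

degrees of freedom = 37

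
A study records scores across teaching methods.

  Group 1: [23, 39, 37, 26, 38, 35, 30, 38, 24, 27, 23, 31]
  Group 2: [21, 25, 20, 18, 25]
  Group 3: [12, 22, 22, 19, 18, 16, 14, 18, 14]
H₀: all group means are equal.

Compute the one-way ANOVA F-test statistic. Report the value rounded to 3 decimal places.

test statistic = 20.273

Group means [30.92, 21.80, 17.22], grand mean 24.423
SSB = Σnᵢ(x̄ᵢ−x̄)² = 1007.074; SSW = ΣΣ(x−x̄ᵢ)² = 571.272
MSB = 1007.074/2 = 503.5370; MSW = 571.272/23 = 24.8379
F = MSB/MSW = 20.2729
df = (2, 23)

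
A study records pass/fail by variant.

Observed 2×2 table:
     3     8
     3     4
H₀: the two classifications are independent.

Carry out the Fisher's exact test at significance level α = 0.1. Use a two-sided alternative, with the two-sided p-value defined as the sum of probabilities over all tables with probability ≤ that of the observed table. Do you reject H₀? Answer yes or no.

Margins: r₁=11, r₂=7, c₁=6, c₂=12, n=18
p_obs = C(11,3)·C(7,3)/C(18,6); sum pmf over tables with pmf ≤ p_obs
p-value (two-sided) = 0.62670
At α=0.1: p ≥ α → fail to reject H₀

reject H₀: no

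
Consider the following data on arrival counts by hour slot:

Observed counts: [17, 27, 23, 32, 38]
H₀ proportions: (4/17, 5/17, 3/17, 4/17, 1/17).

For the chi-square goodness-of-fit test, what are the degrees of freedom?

df = k − 1 = 5 − 1 = 4

degrees of freedom = 4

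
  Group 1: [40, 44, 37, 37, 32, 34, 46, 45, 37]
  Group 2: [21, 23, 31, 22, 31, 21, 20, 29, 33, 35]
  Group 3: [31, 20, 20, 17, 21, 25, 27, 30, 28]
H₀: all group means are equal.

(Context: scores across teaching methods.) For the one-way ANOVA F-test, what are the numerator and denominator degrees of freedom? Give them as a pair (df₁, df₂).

degrees of freedom = [2, 25]

k = 3 groups, N = 28 total
df = (k−1, N−k) = (3−1, 28−3) = (2, 25)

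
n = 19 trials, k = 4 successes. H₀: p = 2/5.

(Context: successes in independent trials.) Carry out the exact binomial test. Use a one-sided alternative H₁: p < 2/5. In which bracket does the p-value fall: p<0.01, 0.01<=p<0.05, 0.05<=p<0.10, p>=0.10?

p-value bracket: 0.05<=p<0.10

Exact binomial: n=19, k=4, p₀=2/5=0.4000
P(X≤4) from Σ C(n,i)·p₀^i·(1−p₀)^(n−i)
p-value (one-sided, H₁ less) = 0.06961
→ bracket: 0.05<=p<0.10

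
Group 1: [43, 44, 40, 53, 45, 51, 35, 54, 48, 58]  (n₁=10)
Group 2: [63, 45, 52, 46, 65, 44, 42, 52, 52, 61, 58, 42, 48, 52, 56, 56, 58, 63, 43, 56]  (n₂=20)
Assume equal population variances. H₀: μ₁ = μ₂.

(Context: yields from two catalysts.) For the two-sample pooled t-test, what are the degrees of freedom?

degrees of freedom = 28

df = n₁ + n₂ − 2 = 10 + 20 − 2 = 28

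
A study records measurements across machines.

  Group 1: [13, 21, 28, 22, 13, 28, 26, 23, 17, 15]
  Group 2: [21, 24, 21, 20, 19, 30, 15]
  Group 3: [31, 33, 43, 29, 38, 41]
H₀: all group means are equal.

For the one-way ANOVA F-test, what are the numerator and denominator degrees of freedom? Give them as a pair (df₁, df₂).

degrees of freedom = [2, 20]

k = 3 groups, N = 23 total
df = (k−1, N−k) = (3−1, 23−3) = (2, 20)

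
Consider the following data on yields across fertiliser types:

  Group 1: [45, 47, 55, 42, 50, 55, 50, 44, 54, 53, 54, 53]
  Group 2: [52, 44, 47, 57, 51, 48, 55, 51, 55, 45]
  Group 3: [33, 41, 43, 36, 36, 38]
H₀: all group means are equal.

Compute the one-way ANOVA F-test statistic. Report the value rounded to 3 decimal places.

test statistic = 19.272

Group means [50.17, 50.50, 37.83], grand mean 47.643
SSB = Σnᵢ(x̄ᵢ−x̄)² = 735.429; SSW = ΣΣ(x−x̄ᵢ)² = 477.000
MSB = 735.429/2 = 367.7143; MSW = 477.000/25 = 19.0800
F = MSB/MSW = 19.2722
df = (2, 25)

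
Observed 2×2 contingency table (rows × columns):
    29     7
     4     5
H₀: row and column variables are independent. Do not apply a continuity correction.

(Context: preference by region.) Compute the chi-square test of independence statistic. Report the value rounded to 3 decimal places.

test statistic = 4.801

Row totals [36, 9], col totals [33, 12], n=45
χ² = (29−26.40)²/26.40 + (7−9.60)²/9.60 + (4−6.60)²/6.60 + (5−2.40)²/2.40 = 4.8011
df = 1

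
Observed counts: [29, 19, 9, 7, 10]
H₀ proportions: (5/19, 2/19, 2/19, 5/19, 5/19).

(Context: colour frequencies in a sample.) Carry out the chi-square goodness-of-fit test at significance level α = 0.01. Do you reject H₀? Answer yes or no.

reject H₀: yes

n = 74; E_i = n·p_i = [19.47, 7.79, 7.79, 19.47, 19.47]
χ² = (29−19.47)²/19.47 + (19−7.79)²/7.79 + (9−7.79)²/7.79 + (7−19.47)²/19.47 + (10−19.47)²/19.47 = 33.5811
df = 4
p-value (upper-tail) = 0.00000
At α=0.01: p < α → reject H₀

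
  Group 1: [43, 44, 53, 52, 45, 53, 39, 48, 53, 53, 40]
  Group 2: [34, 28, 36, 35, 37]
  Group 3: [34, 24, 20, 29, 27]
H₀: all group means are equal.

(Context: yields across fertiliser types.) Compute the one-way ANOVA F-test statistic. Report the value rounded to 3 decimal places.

Group means [47.55, 34.00, 26.80], grand mean 39.381
SSB = Σnᵢ(x̄ᵢ−x̄)² = 1669.425; SSW = ΣΣ(x−x̄ᵢ)² = 469.527
MSB = 1669.425/2 = 834.7126; MSW = 469.527/18 = 26.0848
F = MSB/MSW = 31.9999
df = (2, 18)

test statistic = 32.000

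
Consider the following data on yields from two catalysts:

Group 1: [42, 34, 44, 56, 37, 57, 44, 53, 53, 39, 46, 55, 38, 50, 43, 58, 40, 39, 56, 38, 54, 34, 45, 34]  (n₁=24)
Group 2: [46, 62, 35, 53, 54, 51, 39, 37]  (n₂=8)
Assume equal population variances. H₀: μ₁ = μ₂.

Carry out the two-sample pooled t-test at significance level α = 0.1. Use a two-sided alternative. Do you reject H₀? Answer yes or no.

x̄₁=45.375, s₁=8.139, n₁=24
x̄₂=47.125, s₂=9.523, n₂=8
s_p² = [23·8.139² + 7·9.523²]/30 = 71.9500
SE = √(s_p²·(1/24+1/8)) = 3.4629
t = (45.375−47.125)/3.4629 = -0.5054
df = 30
p-value (two-sided) = 0.61700
At α=0.1: p ≥ α → fail to reject H₀

reject H₀: no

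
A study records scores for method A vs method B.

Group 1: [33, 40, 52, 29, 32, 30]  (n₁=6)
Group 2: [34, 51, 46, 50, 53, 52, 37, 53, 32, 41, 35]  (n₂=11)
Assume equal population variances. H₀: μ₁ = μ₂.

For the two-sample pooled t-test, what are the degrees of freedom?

degrees of freedom = 15

df = n₁ + n₂ − 2 = 6 + 11 − 2 = 15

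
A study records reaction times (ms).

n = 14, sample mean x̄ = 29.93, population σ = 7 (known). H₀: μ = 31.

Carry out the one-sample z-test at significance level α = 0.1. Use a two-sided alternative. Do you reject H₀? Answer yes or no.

reject H₀: no

SE = σ/√n = 7/√14 = 1.8708
z = (x̄−μ₀)/SE = (29.93−31)/1.8708 = -0.5719
p-value (two-sided) = 0.56736
At α=0.1: p ≥ α → fail to reject H₀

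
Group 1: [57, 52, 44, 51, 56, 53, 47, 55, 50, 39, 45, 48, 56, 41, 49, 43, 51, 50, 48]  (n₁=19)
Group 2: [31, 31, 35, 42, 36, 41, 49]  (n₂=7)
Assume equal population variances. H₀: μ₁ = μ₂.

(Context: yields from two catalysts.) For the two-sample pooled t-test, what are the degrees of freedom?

df = n₁ + n₂ − 2 = 19 + 7 − 2 = 24

degrees of freedom = 24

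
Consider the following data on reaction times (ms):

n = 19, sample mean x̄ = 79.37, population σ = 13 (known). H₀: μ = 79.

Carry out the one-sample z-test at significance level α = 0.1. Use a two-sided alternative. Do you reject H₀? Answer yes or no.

reject H₀: no

SE = σ/√n = 13/√19 = 2.9824
z = (x̄−μ₀)/SE = (79.37−79)/2.9824 = 0.1241
p-value (two-sided) = 0.90127
At α=0.1: p ≥ α → fail to reject H₀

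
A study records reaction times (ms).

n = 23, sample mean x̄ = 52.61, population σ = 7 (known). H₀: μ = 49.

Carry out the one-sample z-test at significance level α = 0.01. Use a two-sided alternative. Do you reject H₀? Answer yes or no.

reject H₀: no

SE = σ/√n = 7/√23 = 1.4596
z = (x̄−μ₀)/SE = (52.61−49)/1.4596 = 2.4733
p-value (two-sided) = 0.01339
At α=0.01: p ≥ α → fail to reject H₀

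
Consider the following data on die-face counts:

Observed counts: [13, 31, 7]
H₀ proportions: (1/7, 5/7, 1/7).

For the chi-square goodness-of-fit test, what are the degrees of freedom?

df = k − 1 = 3 − 1 = 2

degrees of freedom = 2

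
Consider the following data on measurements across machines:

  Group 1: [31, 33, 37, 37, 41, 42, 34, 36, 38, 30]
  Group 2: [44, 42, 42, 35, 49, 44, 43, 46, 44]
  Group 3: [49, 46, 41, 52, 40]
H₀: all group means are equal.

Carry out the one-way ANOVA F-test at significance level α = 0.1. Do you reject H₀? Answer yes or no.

Group means [35.90, 43.22, 45.60], grand mean 40.667
SSB = Σnᵢ(x̄ᵢ−x̄)² = 407.678; SSW = ΣΣ(x−x̄ᵢ)² = 359.656
MSB = 407.678/2 = 203.8389; MSW = 359.656/21 = 17.1265
F = MSB/MSW = 11.9020
df = (2, 21)
p-value (upper-tail) = 0.00035
At α=0.1: p < α → reject H₀

reject H₀: yes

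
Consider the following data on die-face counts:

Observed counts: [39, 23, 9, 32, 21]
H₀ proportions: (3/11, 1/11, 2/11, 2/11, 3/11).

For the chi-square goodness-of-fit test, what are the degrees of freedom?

degrees of freedom = 4

df = k − 1 = 5 − 1 = 4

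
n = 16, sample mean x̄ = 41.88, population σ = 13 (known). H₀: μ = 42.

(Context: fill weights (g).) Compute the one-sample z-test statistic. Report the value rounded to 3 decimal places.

test statistic = -0.037

SE = σ/√n = 13/√16 = 3.2500
z = (x̄−μ₀)/SE = (41.88−42)/3.2500 = -0.0369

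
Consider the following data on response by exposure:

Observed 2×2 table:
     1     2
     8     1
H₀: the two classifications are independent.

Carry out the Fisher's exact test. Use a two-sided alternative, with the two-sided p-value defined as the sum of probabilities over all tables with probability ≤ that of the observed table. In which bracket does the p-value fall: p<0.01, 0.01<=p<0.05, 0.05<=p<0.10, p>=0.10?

p-value bracket: p>=0.10

Margins: r₁=3, r₂=9, c₁=9, c₂=3, n=12
p_obs = C(3,1)·C(9,8)/C(12,9); sum pmf over tables with pmf ≤ p_obs
p-value (two-sided) = 0.12727
→ bracket: p>=0.10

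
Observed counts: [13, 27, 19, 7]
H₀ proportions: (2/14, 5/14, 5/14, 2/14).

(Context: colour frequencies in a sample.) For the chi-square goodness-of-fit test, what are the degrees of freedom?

degrees of freedom = 3

df = k − 1 = 4 − 1 = 3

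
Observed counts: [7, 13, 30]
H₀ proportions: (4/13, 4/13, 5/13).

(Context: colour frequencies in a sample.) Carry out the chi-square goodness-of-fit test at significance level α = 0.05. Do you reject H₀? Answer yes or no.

reject H₀: yes

n = 50; E_i = n·p_i = [15.38, 15.38, 19.23]
χ² = (7−15.38)²/15.38 + (13−15.38)²/15.38 + (30−19.23)²/19.23 = 10.9700
df = 2
p-value (upper-tail) = 0.00415
At α=0.05: p < α → reject H₀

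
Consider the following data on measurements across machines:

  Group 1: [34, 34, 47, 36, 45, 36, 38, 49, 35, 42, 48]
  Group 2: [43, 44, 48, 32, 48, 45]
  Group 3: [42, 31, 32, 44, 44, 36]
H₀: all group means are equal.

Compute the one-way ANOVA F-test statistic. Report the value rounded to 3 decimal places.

test statistic = 1.145

Group means [40.36, 43.33, 38.17], grand mean 40.565
SSB = Σnᵢ(x̄ᵢ−x̄)² = 80.940; SSW = ΣΣ(x−x̄ᵢ)² = 706.712
MSB = 80.940/2 = 40.4700; MSW = 706.712/20 = 35.3356
F = MSB/MSW = 1.1453
df = (2, 20)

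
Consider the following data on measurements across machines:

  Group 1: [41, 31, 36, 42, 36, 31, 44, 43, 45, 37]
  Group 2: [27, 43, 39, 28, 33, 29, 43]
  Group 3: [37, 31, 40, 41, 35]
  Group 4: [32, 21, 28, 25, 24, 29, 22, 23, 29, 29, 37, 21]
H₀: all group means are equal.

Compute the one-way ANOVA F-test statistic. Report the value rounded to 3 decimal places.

Group means [38.60, 34.57, 36.80, 26.67], grand mean 33.294
SSB = Σnᵢ(x̄ᵢ−x̄)² = 881.478; SSW = ΣΣ(x−x̄ᵢ)² = 861.581
MSB = 881.478/3 = 293.8260; MSW = 861.581/30 = 28.7194
F = MSB/MSW = 10.2309
df = (3, 30)

test statistic = 10.231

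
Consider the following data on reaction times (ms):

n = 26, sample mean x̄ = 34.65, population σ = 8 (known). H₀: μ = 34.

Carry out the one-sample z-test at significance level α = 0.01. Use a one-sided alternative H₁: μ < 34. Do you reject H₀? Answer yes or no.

SE = σ/√n = 8/√26 = 1.5689
z = (x̄−μ₀)/SE = (34.65−34)/1.5689 = 0.4143
p-value (one-sided, H₁ less) = 0.66067
At α=0.01: p ≥ α → fail to reject H₀

reject H₀: no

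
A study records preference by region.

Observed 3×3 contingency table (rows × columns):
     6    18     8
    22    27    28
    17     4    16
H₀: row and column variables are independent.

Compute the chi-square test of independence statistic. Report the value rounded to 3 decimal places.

Row totals [32, 77, 37], col totals [45, 49, 52], n=146
χ² = (6−9.86)²/9.86 + (18−10.74)²/10.74 + (8−11.40)²/11.40 + (22−23.73)²/23.73 + (27−25.84)²/25.84 + (28−27.42)²/27.42 + (17−11.40)²/11.40 + (4−12.42)²/12.42 + (16−13.18)²/13.18 = 16.6806
df = 4

test statistic = 16.681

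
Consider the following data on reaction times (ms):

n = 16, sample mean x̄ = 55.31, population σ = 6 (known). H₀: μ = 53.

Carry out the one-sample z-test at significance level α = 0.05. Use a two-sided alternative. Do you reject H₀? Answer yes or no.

reject H₀: no

SE = σ/√n = 6/√16 = 1.5000
z = (x̄−μ₀)/SE = (55.31−53)/1.5000 = 1.5400
p-value (two-sided) = 0.12356
At α=0.05: p ≥ α → fail to reject H₀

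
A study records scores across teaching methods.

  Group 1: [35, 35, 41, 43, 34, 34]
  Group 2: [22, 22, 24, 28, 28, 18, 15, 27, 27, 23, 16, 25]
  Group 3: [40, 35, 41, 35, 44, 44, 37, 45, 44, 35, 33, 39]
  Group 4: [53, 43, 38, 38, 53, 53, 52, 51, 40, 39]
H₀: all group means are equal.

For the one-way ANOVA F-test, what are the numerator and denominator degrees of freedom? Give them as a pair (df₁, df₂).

k = 4 groups, N = 40 total
df = (k−1, N−k) = (4−1, 40−4) = (3, 36)

degrees of freedom = [3, 36]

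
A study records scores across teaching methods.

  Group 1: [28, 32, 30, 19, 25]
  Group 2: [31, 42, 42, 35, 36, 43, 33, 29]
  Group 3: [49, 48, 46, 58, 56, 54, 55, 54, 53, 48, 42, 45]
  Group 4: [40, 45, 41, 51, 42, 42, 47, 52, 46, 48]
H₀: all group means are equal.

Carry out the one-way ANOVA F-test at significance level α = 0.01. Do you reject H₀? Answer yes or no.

reject H₀: yes

Group means [26.80, 36.38, 50.67, 45.40], grand mean 42.486
SSB = Σnᵢ(x̄ᵢ−x̄)² = 2417.001; SSW = ΣΣ(x−x̄ᵢ)² = 737.742
MSB = 2417.001/3 = 805.6671; MSW = 737.742/31 = 23.7981
F = MSB/MSW = 33.8542
df = (3, 31)
p-value (upper-tail) = 0.00000
At α=0.01: p < α → reject H₀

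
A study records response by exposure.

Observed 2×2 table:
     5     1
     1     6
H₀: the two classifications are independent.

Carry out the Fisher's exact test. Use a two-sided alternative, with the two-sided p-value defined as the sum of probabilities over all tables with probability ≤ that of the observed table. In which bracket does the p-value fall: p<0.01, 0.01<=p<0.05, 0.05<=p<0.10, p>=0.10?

p-value bracket: 0.01<=p<0.05

Margins: r₁=6, r₂=7, c₁=6, c₂=7, n=13
p_obs = C(6,5)·C(7,1)/C(13,6); sum pmf over tables with pmf ≤ p_obs
p-value (two-sided) = 0.02914
→ bracket: 0.01<=p<0.05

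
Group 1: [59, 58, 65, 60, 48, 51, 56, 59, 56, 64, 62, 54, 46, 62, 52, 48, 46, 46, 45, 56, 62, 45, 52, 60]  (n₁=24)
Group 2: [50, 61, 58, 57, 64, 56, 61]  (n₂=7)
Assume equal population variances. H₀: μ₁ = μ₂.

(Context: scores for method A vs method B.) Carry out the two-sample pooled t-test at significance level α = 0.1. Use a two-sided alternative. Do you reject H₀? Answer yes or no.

reject H₀: no

x̄₁=54.667, s₁=6.578, n₁=24
x̄₂=58.143, s₂=4.525, n₂=7
s_p² = [23·6.578² + 6·4.525²]/29 = 38.5583
SE = √(s_p²·(1/24+1/7)) = 2.6674
t = (54.667−58.143)/2.6674 = -1.3032
df = 29
p-value (two-sided) = 0.20275
At α=0.1: p ≥ α → fail to reject H₀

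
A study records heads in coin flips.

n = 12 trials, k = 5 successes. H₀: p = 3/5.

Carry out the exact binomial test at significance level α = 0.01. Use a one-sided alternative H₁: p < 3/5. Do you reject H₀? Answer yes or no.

reject H₀: no

Exact binomial: n=12, k=5, p₀=3/5=0.6000
P(X≤5) from Σ C(n,i)·p₀^i·(1−p₀)^(n−i)
p-value (one-sided, H₁ less) = 0.15821
At α=0.01: p ≥ α → fail to reject H₀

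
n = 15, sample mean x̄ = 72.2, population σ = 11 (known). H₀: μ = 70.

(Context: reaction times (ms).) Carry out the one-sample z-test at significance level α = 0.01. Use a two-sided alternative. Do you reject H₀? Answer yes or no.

reject H₀: no

SE = σ/√n = 11/√15 = 2.8402
z = (x̄−μ₀)/SE = (72.2−70)/2.8402 = 0.7746
p-value (two-sided) = 0.43858
At α=0.01: p ≥ α → fail to reject H₀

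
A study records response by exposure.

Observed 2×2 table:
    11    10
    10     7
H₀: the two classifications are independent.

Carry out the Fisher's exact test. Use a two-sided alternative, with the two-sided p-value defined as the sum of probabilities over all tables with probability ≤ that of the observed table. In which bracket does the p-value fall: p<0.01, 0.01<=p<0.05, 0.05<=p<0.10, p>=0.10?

Margins: r₁=21, r₂=17, c₁=21, c₂=17, n=38
p_obs = C(21,11)·C(17,10)/C(38,21); sum pmf over tables with pmf ≤ p_obs
p-value (two-sided) = 0.75173
→ bracket: p>=0.10

p-value bracket: p>=0.10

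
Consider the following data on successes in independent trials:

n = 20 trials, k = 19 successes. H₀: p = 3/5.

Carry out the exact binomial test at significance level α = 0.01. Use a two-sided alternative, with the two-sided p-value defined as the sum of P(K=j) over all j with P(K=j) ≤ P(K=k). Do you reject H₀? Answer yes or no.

Exact binomial: n=20, k=19, p₀=3/5=0.6000
P(X=j) = C(n,j)·p₀^j·(1−p₀)^(n−j); p = Σ P(X=j) over j with P(X=j) ≤ P(X=19)
p-value (two-sided) = 0.00084
At α=0.01: p < α → reject H₀

reject H₀: yes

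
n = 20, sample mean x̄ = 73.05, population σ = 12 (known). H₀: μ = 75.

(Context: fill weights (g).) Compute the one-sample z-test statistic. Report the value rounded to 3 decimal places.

SE = σ/√n = 12/√20 = 2.6833
z = (x̄−μ₀)/SE = (73.05−75)/2.6833 = -0.7267

test statistic = -0.727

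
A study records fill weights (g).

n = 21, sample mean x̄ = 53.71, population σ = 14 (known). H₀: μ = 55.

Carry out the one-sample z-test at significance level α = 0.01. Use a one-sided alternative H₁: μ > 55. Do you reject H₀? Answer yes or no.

SE = σ/√n = 14/√21 = 3.0551
z = (x̄−μ₀)/SE = (53.71−55)/3.0551 = -0.4223
p-value (one-sided, H₁ greater) = 0.66358
At α=0.01: p ≥ α → fail to reject H₀

reject H₀: no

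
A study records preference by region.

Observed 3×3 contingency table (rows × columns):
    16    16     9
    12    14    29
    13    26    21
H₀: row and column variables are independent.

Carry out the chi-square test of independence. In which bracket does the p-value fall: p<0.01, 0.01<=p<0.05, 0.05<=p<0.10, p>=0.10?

Row totals [41, 55, 60], col totals [41, 56, 59], n=156
χ² = (16−10.78)²/10.78 + (16−14.72)²/14.72 + (9−15.51)²/15.51 + (12−14.46)²/14.46 + (14−19.74)²/19.74 + (29−20.80)²/20.80 + (13−15.77)²/15.77 + (26−21.54)²/21.54 + (21−22.69)²/22.69 = 12.2307
df = 4
p-value (upper-tail) = 0.01572
→ bracket: 0.01<=p<0.05

p-value bracket: 0.01<=p<0.05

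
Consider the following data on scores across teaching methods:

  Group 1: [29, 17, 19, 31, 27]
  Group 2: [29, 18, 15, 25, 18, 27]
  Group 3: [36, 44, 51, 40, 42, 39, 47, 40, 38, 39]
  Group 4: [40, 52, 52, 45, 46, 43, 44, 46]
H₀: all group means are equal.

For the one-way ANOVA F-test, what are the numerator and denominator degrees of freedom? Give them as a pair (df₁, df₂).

k = 4 groups, N = 29 total
df = (k−1, N−k) = (4−1, 29−4) = (3, 25)

degrees of freedom = [3, 25]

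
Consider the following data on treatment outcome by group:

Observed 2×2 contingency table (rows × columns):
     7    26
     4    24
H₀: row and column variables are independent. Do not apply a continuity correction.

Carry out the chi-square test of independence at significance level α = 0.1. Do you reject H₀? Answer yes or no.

Row totals [33, 28], col totals [11, 50], n=61
χ² = (7−5.95)²/5.95 + (26−27.05)²/27.05 + (4−5.05)²/5.05 + (24−22.95)²/22.95 = 0.4916
df = 1
p-value (upper-tail) = 0.48319
At α=0.1: p ≥ α → fail to reject H₀

reject H₀: no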